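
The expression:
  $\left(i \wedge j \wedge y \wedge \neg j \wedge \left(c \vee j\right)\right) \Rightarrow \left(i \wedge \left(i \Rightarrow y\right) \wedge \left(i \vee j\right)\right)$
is always true.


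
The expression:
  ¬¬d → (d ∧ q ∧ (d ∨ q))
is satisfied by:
  {q: True, d: False}
  {d: False, q: False}
  {d: True, q: True}


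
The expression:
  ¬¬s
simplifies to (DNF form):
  s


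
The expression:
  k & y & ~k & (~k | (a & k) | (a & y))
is never true.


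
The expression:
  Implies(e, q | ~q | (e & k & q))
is always true.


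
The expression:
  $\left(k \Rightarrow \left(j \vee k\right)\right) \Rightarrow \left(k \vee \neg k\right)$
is always true.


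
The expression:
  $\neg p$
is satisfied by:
  {p: False}


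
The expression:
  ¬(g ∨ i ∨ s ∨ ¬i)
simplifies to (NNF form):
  False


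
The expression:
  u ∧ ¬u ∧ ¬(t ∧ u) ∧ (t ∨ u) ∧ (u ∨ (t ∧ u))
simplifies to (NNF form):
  False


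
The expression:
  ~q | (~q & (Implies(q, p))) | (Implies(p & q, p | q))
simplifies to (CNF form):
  True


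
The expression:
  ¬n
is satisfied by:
  {n: False}


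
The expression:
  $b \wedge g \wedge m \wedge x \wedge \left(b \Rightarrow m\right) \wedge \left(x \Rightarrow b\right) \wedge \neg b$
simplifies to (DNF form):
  $\text{False}$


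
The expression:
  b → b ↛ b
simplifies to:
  ¬b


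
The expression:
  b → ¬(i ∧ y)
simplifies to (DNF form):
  ¬b ∨ ¬i ∨ ¬y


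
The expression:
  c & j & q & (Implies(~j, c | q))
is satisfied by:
  {c: True, j: True, q: True}


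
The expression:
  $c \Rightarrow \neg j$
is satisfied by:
  {c: False, j: False}
  {j: True, c: False}
  {c: True, j: False}


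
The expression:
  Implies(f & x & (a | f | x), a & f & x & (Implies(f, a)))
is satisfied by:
  {a: True, x: False, f: False}
  {x: False, f: False, a: False}
  {f: True, a: True, x: False}
  {f: True, x: False, a: False}
  {a: True, x: True, f: False}
  {x: True, a: False, f: False}
  {f: True, x: True, a: True}


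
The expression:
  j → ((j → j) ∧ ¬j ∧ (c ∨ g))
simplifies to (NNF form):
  ¬j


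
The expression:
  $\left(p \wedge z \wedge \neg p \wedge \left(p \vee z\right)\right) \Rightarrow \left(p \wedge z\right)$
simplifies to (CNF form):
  $\text{True}$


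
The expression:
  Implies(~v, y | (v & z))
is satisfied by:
  {y: True, v: True}
  {y: True, v: False}
  {v: True, y: False}


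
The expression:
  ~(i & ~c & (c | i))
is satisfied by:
  {c: True, i: False}
  {i: False, c: False}
  {i: True, c: True}


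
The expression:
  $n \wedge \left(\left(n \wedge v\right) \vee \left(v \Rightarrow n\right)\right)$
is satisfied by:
  {n: True}


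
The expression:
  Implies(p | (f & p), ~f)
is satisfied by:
  {p: False, f: False}
  {f: True, p: False}
  {p: True, f: False}


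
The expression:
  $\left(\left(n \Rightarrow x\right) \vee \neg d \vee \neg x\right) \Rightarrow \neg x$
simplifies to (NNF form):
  $\neg x$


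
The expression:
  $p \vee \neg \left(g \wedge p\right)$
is always true.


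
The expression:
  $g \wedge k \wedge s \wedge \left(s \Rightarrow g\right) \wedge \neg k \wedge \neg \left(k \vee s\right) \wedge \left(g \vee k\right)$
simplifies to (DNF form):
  $\text{False}$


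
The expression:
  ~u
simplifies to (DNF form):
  ~u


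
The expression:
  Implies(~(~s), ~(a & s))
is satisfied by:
  {s: False, a: False}
  {a: True, s: False}
  {s: True, a: False}


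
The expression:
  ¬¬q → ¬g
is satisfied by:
  {g: False, q: False}
  {q: True, g: False}
  {g: True, q: False}


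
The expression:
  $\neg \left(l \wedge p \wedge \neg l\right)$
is always true.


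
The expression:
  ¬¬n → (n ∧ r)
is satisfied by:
  {r: True, n: False}
  {n: False, r: False}
  {n: True, r: True}


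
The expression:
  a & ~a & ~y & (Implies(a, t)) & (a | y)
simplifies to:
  False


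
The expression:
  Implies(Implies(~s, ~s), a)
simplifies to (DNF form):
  a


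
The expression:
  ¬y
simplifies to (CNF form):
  ¬y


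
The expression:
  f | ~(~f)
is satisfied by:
  {f: True}


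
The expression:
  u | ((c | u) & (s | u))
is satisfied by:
  {c: True, u: True, s: True}
  {c: True, u: True, s: False}
  {u: True, s: True, c: False}
  {u: True, s: False, c: False}
  {c: True, s: True, u: False}


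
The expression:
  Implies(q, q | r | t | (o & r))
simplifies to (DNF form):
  True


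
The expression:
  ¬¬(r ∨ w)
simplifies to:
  r ∨ w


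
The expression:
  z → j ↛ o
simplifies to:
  (j ∧ ¬o) ∨ ¬z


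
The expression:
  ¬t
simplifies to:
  ¬t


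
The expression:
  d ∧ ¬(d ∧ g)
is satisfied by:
  {d: True, g: False}


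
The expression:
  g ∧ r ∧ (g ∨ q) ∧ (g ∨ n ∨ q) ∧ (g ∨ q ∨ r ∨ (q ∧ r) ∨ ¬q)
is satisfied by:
  {r: True, g: True}


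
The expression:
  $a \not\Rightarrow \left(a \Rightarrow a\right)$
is never true.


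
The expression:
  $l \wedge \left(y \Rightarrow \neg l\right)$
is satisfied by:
  {l: True, y: False}


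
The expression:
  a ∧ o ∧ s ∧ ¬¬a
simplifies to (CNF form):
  a ∧ o ∧ s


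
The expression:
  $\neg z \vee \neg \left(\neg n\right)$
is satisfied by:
  {n: True, z: False}
  {z: False, n: False}
  {z: True, n: True}


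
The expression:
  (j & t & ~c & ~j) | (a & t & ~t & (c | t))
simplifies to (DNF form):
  False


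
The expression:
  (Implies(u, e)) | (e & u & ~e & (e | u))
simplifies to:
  e | ~u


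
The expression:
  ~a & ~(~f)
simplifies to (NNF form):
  f & ~a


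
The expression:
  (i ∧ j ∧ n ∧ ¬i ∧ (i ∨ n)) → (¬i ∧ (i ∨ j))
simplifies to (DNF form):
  True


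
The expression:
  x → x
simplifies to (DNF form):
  True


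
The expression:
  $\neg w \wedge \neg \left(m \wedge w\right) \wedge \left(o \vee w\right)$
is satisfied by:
  {o: True, w: False}


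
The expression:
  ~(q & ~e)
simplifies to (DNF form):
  e | ~q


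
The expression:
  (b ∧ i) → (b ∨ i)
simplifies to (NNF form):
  True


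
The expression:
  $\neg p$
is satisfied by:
  {p: False}


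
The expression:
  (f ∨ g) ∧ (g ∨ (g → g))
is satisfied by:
  {g: True, f: True}
  {g: True, f: False}
  {f: True, g: False}


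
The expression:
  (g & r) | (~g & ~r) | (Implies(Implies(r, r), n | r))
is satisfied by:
  {r: True, n: True, g: False}
  {r: True, g: False, n: False}
  {n: True, g: False, r: False}
  {n: False, g: False, r: False}
  {r: True, n: True, g: True}
  {r: True, g: True, n: False}
  {n: True, g: True, r: False}


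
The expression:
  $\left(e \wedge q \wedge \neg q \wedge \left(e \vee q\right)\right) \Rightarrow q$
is always true.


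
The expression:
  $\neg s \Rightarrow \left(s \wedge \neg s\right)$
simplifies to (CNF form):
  $s$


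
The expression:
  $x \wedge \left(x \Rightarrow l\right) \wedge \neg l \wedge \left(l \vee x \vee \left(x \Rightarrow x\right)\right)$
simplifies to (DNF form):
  $\text{False}$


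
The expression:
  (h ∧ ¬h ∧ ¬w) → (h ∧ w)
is always true.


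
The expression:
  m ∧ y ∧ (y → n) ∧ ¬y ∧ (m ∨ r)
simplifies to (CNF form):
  False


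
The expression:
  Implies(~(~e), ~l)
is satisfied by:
  {l: False, e: False}
  {e: True, l: False}
  {l: True, e: False}


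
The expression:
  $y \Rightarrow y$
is always true.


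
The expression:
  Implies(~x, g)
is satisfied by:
  {x: True, g: True}
  {x: True, g: False}
  {g: True, x: False}


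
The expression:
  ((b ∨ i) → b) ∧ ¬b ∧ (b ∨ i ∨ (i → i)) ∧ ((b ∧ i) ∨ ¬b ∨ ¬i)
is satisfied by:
  {i: False, b: False}


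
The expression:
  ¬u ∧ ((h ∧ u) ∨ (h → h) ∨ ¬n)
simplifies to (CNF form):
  ¬u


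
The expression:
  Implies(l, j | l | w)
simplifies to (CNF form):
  True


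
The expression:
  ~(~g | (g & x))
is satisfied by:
  {g: True, x: False}


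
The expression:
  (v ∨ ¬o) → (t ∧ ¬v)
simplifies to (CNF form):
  ¬v ∧ (o ∨ t)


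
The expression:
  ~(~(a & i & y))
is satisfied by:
  {a: True, i: True, y: True}


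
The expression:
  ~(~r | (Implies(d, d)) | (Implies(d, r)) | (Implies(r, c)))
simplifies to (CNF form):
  False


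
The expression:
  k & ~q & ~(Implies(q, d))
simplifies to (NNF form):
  False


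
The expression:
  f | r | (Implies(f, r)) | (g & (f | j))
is always true.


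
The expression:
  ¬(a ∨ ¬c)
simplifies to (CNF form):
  c ∧ ¬a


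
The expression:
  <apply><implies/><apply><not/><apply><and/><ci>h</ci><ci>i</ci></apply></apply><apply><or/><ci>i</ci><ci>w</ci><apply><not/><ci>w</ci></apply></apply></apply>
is always true.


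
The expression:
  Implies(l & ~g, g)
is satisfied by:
  {g: True, l: False}
  {l: False, g: False}
  {l: True, g: True}


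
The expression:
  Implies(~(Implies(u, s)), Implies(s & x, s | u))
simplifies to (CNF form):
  True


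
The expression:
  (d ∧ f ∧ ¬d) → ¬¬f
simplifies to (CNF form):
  True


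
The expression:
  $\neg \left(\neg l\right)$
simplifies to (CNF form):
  $l$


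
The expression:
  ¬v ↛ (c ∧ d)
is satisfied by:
  {v: False, c: False, d: False}
  {d: True, v: False, c: False}
  {c: True, v: False, d: False}


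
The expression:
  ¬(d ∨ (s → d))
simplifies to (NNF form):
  s ∧ ¬d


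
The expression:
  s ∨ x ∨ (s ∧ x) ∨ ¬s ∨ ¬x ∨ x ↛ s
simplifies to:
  True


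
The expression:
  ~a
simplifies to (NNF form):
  ~a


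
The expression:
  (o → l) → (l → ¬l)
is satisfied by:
  {l: False}


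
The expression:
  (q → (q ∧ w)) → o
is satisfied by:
  {o: True, q: True, w: False}
  {o: True, q: False, w: False}
  {o: True, w: True, q: True}
  {o: True, w: True, q: False}
  {q: True, w: False, o: False}


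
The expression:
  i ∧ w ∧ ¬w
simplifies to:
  False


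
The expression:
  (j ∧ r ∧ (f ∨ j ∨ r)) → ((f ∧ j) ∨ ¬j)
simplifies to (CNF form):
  f ∨ ¬j ∨ ¬r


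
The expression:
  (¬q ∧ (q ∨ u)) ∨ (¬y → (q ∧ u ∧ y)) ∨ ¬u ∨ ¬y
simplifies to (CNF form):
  True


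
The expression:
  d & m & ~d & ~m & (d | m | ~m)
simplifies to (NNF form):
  False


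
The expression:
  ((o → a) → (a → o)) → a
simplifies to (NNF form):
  a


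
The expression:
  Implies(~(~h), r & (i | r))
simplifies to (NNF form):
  r | ~h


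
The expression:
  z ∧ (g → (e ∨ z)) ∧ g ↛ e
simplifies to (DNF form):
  g ∧ z ∧ ¬e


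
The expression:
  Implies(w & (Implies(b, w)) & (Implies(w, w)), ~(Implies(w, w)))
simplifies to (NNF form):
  ~w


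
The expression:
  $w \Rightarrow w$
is always true.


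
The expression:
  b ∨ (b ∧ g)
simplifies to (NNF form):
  b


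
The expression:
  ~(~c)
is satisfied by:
  {c: True}


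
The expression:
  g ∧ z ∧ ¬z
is never true.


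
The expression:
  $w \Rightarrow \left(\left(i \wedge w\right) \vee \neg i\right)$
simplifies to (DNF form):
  $\text{True}$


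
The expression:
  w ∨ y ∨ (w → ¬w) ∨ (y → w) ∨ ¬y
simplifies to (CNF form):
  True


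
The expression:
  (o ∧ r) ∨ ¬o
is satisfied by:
  {r: True, o: False}
  {o: False, r: False}
  {o: True, r: True}


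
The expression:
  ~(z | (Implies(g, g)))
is never true.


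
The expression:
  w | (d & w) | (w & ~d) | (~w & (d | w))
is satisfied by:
  {d: True, w: True}
  {d: True, w: False}
  {w: True, d: False}


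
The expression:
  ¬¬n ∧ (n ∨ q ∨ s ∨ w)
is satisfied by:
  {n: True}


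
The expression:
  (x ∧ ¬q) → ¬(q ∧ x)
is always true.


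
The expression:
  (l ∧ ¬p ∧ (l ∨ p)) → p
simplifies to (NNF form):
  p ∨ ¬l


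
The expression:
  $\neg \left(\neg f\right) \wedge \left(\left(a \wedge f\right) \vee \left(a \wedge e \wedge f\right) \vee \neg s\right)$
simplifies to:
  $f \wedge \left(a \vee \neg s\right)$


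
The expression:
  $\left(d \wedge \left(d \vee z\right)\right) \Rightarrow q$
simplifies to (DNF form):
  $q \vee \neg d$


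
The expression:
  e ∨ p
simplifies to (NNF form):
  e ∨ p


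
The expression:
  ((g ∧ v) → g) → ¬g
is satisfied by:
  {g: False}


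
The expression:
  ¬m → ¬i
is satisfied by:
  {m: True, i: False}
  {i: False, m: False}
  {i: True, m: True}


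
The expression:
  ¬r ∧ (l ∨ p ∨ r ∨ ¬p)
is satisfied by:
  {r: False}


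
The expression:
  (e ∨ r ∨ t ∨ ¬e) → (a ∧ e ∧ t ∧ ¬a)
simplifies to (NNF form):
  False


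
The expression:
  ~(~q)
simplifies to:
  q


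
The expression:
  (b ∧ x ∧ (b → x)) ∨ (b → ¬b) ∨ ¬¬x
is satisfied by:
  {x: True, b: False}
  {b: False, x: False}
  {b: True, x: True}


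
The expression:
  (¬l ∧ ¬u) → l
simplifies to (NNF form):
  l ∨ u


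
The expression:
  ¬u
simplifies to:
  ¬u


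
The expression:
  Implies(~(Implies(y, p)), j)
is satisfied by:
  {p: True, j: True, y: False}
  {p: True, j: False, y: False}
  {j: True, p: False, y: False}
  {p: False, j: False, y: False}
  {y: True, p: True, j: True}
  {y: True, p: True, j: False}
  {y: True, j: True, p: False}


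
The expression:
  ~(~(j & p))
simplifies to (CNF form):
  j & p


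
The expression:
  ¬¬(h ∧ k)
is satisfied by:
  {h: True, k: True}


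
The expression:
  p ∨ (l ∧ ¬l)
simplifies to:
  p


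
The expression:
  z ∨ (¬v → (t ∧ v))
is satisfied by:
  {z: True, v: True}
  {z: True, v: False}
  {v: True, z: False}


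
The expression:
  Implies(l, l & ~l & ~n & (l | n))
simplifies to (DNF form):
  ~l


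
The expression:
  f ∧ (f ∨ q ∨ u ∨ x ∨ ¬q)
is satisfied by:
  {f: True}


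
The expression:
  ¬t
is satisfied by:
  {t: False}


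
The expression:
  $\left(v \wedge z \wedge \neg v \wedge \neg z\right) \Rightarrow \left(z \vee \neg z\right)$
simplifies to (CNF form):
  $\text{True}$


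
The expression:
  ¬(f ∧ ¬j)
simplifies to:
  j ∨ ¬f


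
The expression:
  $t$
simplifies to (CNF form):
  $t$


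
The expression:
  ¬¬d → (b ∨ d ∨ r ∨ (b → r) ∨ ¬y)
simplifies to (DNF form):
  True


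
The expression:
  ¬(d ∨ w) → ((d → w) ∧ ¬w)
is always true.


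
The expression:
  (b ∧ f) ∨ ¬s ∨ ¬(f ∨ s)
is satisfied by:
  {b: True, f: True, s: False}
  {b: True, f: False, s: False}
  {f: True, b: False, s: False}
  {b: False, f: False, s: False}
  {b: True, s: True, f: True}


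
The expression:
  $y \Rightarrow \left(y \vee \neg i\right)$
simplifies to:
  $\text{True}$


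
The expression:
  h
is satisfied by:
  {h: True}


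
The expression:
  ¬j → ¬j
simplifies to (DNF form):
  True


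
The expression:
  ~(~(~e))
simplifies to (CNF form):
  ~e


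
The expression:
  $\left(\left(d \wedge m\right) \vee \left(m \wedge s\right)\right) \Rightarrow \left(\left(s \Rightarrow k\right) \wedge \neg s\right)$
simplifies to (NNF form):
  $\neg m \vee \neg s$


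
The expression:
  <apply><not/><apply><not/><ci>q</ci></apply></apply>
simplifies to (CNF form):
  <ci>q</ci>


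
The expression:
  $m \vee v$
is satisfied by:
  {m: True, v: True}
  {m: True, v: False}
  {v: True, m: False}


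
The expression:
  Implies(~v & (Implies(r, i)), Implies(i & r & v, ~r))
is always true.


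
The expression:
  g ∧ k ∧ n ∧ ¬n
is never true.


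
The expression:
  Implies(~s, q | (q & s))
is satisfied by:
  {q: True, s: True}
  {q: True, s: False}
  {s: True, q: False}


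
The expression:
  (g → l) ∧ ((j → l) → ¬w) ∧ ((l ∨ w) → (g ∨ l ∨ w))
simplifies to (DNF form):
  (l ∧ ¬w) ∨ (¬g ∧ ¬w) ∨ (j ∧ l ∧ ¬l) ∨ (j ∧ l ∧ ¬w) ∨ (j ∧ ¬g ∧ ¬l) ∨ (j ∧ ¬g ∧ ¬w) ∨ (l ∧ ¬l ∧ ¬w) ∨ (¬g ∧ ¬l ∧ ¬w)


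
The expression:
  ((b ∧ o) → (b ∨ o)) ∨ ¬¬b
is always true.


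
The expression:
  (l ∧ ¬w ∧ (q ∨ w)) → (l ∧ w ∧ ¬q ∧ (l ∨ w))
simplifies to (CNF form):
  w ∨ ¬l ∨ ¬q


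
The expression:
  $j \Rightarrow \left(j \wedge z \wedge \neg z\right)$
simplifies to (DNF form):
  $\neg j$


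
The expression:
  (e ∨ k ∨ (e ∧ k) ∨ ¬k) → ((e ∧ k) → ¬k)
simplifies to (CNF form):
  ¬e ∨ ¬k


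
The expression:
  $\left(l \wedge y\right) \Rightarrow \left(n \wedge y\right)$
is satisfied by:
  {n: True, l: False, y: False}
  {l: False, y: False, n: False}
  {n: True, y: True, l: False}
  {y: True, l: False, n: False}
  {n: True, l: True, y: False}
  {l: True, n: False, y: False}
  {n: True, y: True, l: True}


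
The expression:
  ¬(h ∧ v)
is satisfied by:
  {h: False, v: False}
  {v: True, h: False}
  {h: True, v: False}


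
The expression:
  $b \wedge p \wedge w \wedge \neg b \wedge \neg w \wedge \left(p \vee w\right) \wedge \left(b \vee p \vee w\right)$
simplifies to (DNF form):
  $\text{False}$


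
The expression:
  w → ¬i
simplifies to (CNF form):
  ¬i ∨ ¬w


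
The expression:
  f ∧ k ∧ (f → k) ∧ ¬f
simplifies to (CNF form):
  False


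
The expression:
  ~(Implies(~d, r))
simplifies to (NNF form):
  ~d & ~r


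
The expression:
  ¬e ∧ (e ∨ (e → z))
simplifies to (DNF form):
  ¬e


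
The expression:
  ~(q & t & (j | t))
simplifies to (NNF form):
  ~q | ~t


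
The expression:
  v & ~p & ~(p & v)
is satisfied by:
  {v: True, p: False}


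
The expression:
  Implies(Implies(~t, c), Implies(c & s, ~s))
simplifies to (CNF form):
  ~c | ~s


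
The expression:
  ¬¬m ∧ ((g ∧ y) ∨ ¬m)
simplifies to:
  g ∧ m ∧ y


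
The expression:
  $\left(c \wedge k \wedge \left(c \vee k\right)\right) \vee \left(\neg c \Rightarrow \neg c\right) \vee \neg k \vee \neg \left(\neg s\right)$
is always true.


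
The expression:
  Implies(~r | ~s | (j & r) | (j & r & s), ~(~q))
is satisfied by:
  {q: True, s: True, r: True, j: False}
  {q: True, s: True, r: False, j: False}
  {q: True, r: True, s: False, j: False}
  {q: True, r: False, s: False, j: False}
  {j: True, q: True, s: True, r: True}
  {j: True, q: True, s: True, r: False}
  {j: True, q: True, s: False, r: True}
  {j: True, q: True, s: False, r: False}
  {s: True, r: True, q: False, j: False}


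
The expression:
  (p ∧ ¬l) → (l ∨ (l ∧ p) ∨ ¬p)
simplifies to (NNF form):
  l ∨ ¬p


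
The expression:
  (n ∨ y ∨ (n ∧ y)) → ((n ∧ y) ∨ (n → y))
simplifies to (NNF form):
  y ∨ ¬n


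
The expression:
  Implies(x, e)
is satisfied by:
  {e: True, x: False}
  {x: False, e: False}
  {x: True, e: True}


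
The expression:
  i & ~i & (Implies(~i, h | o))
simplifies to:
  False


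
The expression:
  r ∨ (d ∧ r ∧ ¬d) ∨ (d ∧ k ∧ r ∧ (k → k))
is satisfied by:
  {r: True}


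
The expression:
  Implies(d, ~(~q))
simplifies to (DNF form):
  q | ~d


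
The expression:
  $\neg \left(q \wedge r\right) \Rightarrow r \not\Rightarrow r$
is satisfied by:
  {r: True, q: True}


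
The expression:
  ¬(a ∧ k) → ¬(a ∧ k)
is always true.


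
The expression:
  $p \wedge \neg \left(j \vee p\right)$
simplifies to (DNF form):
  $\text{False}$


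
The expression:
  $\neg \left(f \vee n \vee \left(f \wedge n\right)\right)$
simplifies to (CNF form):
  $\neg f \wedge \neg n$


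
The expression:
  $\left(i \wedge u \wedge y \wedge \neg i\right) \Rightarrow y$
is always true.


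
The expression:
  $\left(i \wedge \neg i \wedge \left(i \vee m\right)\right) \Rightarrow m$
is always true.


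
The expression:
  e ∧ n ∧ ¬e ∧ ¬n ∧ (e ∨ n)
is never true.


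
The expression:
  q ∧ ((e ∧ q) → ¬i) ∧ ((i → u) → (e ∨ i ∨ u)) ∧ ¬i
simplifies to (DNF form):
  (e ∧ q ∧ ¬i) ∨ (q ∧ u ∧ ¬i)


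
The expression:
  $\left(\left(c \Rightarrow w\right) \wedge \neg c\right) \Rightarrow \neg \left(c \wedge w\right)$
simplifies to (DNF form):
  $\text{True}$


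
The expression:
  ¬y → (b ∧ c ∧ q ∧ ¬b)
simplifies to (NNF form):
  y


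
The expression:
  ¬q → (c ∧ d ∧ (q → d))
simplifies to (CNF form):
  (c ∨ q) ∧ (d ∨ q)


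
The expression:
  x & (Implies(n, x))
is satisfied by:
  {x: True}


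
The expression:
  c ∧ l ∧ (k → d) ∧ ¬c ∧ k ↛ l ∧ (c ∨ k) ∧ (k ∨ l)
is never true.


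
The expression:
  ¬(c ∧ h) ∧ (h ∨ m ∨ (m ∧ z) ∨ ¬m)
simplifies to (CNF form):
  ¬c ∨ ¬h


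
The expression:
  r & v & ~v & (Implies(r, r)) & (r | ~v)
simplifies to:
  False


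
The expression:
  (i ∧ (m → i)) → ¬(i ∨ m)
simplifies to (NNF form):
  ¬i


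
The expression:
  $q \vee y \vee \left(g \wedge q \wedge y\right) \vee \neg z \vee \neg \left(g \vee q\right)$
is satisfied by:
  {y: True, q: True, g: False, z: False}
  {y: True, g: False, z: False, q: False}
  {q: True, g: False, z: False, y: False}
  {q: False, g: False, z: False, y: False}
  {y: True, z: True, q: True, g: False}
  {y: True, z: True, q: False, g: False}
  {z: True, q: True, y: False, g: False}
  {z: True, y: False, g: False, q: False}
  {q: True, y: True, g: True, z: False}
  {y: True, g: True, q: False, z: False}
  {q: True, g: True, y: False, z: False}
  {g: True, y: False, z: False, q: False}
  {y: True, z: True, g: True, q: True}
  {y: True, z: True, g: True, q: False}
  {z: True, g: True, q: True, y: False}


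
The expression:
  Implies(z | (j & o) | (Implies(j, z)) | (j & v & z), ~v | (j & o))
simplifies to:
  ~v | (j & o) | (j & ~z)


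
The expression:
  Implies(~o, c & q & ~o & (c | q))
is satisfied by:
  {q: True, o: True, c: True}
  {q: True, o: True, c: False}
  {o: True, c: True, q: False}
  {o: True, c: False, q: False}
  {q: True, c: True, o: False}


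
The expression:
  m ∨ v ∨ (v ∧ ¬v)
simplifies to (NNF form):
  m ∨ v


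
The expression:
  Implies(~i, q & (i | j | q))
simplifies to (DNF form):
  i | q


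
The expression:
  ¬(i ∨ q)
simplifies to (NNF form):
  ¬i ∧ ¬q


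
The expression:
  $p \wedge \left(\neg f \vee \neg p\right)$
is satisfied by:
  {p: True, f: False}


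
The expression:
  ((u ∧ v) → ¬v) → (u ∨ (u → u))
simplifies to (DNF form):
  True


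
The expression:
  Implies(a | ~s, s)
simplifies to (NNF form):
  s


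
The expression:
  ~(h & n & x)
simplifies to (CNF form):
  ~h | ~n | ~x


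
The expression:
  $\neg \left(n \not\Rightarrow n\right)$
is always true.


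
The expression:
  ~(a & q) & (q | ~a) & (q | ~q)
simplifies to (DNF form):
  ~a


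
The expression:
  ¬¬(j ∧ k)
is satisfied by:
  {j: True, k: True}


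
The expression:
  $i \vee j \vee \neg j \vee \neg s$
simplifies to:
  $\text{True}$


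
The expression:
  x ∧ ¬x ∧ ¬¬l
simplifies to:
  False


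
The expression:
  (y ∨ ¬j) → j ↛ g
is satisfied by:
  {j: True, g: False, y: False}
  {j: True, y: True, g: False}
  {j: True, g: True, y: False}


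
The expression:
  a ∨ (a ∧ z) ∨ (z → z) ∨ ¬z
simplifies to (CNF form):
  True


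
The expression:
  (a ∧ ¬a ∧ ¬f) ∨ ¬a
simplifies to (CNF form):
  ¬a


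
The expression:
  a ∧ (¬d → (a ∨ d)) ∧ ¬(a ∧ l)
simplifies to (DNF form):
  a ∧ ¬l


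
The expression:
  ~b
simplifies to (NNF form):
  ~b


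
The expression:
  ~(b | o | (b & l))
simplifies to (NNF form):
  ~b & ~o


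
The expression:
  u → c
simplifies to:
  c ∨ ¬u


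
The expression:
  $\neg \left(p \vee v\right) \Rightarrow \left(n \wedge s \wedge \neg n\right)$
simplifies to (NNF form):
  $p \vee v$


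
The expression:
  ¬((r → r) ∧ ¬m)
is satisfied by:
  {m: True}


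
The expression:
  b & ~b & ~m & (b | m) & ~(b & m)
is never true.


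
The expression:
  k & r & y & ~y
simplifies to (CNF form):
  False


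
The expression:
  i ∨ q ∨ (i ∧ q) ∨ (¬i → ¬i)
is always true.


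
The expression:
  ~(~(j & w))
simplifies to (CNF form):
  j & w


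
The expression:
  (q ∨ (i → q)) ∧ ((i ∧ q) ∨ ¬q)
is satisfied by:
  {i: False, q: False}
  {q: True, i: True}


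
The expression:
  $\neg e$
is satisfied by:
  {e: False}


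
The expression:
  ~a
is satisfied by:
  {a: False}


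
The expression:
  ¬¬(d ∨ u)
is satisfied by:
  {d: True, u: True}
  {d: True, u: False}
  {u: True, d: False}


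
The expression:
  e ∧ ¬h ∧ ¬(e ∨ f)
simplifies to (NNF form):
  False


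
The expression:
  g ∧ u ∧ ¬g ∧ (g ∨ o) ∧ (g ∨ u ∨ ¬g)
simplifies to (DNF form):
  False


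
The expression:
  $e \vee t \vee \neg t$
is always true.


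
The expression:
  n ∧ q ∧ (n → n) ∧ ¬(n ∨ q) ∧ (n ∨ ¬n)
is never true.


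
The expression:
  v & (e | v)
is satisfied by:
  {v: True}


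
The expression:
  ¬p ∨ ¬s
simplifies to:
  ¬p ∨ ¬s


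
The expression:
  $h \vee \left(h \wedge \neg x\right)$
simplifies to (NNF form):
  $h$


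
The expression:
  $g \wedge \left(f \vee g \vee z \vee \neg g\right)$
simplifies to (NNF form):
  $g$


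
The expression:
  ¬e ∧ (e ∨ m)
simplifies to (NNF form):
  m ∧ ¬e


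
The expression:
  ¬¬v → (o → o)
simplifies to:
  True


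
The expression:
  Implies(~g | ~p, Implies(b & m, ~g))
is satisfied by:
  {p: True, g: False, m: False, b: False}
  {p: False, g: False, m: False, b: False}
  {b: True, p: True, g: False, m: False}
  {b: True, p: False, g: False, m: False}
  {p: True, m: True, b: False, g: False}
  {m: True, b: False, g: False, p: False}
  {b: True, m: True, p: True, g: False}
  {b: True, m: True, p: False, g: False}
  {p: True, g: True, b: False, m: False}
  {g: True, b: False, m: False, p: False}
  {p: True, b: True, g: True, m: False}
  {b: True, g: True, p: False, m: False}
  {p: True, m: True, g: True, b: False}
  {m: True, g: True, b: False, p: False}
  {b: True, m: True, g: True, p: True}


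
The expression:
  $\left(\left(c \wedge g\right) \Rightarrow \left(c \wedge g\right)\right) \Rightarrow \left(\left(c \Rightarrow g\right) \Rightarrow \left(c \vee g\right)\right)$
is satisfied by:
  {c: True, g: True}
  {c: True, g: False}
  {g: True, c: False}


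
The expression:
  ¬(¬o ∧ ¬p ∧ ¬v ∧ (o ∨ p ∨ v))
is always true.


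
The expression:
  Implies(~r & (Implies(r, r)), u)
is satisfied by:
  {r: True, u: True}
  {r: True, u: False}
  {u: True, r: False}


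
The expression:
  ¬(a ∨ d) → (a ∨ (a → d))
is always true.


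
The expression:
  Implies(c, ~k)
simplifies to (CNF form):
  ~c | ~k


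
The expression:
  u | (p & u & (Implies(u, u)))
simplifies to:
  u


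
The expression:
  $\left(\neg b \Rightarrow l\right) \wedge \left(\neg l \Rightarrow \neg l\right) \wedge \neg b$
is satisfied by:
  {l: True, b: False}


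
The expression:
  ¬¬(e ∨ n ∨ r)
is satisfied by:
  {r: True, n: True, e: True}
  {r: True, n: True, e: False}
  {r: True, e: True, n: False}
  {r: True, e: False, n: False}
  {n: True, e: True, r: False}
  {n: True, e: False, r: False}
  {e: True, n: False, r: False}


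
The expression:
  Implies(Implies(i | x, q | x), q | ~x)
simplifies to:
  q | ~x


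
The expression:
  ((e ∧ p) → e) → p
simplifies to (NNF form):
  p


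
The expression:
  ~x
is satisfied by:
  {x: False}


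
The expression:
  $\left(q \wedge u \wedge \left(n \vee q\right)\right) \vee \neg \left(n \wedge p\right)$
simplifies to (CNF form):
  $\left(q \vee \neg n \vee \neg p\right) \wedge \left(u \vee \neg n \vee \neg p\right)$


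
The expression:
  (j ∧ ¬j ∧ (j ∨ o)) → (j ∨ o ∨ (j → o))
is always true.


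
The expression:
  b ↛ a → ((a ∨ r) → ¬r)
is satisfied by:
  {a: True, b: False, r: False}
  {b: False, r: False, a: False}
  {r: True, a: True, b: False}
  {r: True, b: False, a: False}
  {a: True, b: True, r: False}
  {b: True, a: False, r: False}
  {r: True, b: True, a: True}


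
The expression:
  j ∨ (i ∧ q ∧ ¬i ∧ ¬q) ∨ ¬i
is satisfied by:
  {j: True, i: False}
  {i: False, j: False}
  {i: True, j: True}


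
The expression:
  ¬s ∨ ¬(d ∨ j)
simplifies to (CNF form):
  (¬d ∨ ¬s) ∧ (¬j ∨ ¬s)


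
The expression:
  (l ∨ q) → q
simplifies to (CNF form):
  q ∨ ¬l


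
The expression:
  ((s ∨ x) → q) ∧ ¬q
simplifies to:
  ¬q ∧ ¬s ∧ ¬x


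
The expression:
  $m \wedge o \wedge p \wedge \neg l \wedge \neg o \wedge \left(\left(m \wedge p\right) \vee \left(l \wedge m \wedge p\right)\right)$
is never true.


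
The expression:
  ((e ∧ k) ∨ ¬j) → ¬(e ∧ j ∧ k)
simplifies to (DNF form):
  ¬e ∨ ¬j ∨ ¬k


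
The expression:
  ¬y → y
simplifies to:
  y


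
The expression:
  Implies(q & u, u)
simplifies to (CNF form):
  True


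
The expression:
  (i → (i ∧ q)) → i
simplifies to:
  i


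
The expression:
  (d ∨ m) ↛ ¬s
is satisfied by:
  {d: True, m: True, s: True}
  {d: True, s: True, m: False}
  {m: True, s: True, d: False}


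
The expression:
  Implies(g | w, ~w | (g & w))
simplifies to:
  g | ~w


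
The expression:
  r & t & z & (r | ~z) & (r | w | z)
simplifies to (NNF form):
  r & t & z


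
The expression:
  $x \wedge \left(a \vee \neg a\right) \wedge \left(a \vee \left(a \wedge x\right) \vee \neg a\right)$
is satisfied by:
  {x: True}


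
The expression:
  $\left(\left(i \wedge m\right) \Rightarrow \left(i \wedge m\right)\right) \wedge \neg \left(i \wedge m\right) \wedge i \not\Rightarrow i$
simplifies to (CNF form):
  $\text{False}$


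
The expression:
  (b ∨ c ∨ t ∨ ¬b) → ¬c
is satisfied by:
  {c: False}


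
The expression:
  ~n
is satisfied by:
  {n: False}


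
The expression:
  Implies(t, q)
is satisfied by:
  {q: True, t: False}
  {t: False, q: False}
  {t: True, q: True}


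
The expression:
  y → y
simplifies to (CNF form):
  True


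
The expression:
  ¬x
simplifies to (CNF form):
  ¬x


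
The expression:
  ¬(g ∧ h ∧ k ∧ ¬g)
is always true.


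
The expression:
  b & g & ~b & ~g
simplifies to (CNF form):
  False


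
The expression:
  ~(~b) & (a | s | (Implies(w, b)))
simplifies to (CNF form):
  b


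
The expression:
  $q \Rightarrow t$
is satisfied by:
  {t: True, q: False}
  {q: False, t: False}
  {q: True, t: True}


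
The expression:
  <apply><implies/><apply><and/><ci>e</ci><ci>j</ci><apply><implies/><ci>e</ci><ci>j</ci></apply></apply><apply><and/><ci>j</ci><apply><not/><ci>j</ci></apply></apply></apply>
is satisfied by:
  {e: False, j: False}
  {j: True, e: False}
  {e: True, j: False}


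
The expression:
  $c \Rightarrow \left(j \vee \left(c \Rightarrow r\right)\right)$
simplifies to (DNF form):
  $j \vee r \vee \neg c$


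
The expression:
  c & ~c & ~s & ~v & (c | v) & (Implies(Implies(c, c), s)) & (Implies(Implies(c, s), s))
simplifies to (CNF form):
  False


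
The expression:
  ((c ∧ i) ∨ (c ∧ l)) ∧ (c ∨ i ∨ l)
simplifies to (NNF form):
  c ∧ (i ∨ l)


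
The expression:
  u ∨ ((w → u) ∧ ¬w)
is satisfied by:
  {u: True, w: False}
  {w: False, u: False}
  {w: True, u: True}


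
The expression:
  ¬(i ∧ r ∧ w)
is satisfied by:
  {w: False, i: False, r: False}
  {r: True, w: False, i: False}
  {i: True, w: False, r: False}
  {r: True, i: True, w: False}
  {w: True, r: False, i: False}
  {r: True, w: True, i: False}
  {i: True, w: True, r: False}


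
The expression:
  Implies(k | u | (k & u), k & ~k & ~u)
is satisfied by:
  {u: False, k: False}


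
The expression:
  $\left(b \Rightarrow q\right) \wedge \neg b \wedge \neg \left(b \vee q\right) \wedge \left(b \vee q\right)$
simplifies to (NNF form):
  $\text{False}$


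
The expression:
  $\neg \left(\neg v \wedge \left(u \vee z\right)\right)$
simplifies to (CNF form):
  $\left(v \vee \neg u\right) \wedge \left(v \vee \neg z\right)$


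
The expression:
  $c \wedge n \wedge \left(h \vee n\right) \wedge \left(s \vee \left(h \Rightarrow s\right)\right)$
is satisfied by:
  {c: True, s: True, n: True, h: False}
  {c: True, n: True, h: False, s: False}
  {c: True, s: True, h: True, n: True}


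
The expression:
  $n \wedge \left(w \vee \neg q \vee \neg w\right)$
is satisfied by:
  {n: True}


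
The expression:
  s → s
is always true.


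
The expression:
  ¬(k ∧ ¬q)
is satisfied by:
  {q: True, k: False}
  {k: False, q: False}
  {k: True, q: True}


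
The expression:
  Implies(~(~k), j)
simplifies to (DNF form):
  j | ~k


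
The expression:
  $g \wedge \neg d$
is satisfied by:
  {g: True, d: False}


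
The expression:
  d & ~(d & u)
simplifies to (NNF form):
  d & ~u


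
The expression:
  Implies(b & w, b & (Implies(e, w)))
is always true.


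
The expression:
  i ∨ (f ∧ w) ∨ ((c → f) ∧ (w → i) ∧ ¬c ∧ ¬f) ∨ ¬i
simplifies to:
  True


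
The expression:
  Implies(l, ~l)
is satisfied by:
  {l: False}


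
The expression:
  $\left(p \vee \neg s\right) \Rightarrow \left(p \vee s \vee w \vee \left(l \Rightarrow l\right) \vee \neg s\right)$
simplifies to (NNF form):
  $\text{True}$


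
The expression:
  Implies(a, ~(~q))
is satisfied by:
  {q: True, a: False}
  {a: False, q: False}
  {a: True, q: True}


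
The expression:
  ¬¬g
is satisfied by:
  {g: True}


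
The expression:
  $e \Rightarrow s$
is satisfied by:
  {s: True, e: False}
  {e: False, s: False}
  {e: True, s: True}


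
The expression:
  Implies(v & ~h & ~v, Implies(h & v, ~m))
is always true.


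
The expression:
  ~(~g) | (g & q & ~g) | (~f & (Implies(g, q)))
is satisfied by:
  {g: True, f: False}
  {f: False, g: False}
  {f: True, g: True}


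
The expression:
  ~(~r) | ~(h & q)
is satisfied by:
  {r: True, h: False, q: False}
  {h: False, q: False, r: False}
  {r: True, q: True, h: False}
  {q: True, h: False, r: False}
  {r: True, h: True, q: False}
  {h: True, r: False, q: False}
  {r: True, q: True, h: True}


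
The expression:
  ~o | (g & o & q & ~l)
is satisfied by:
  {q: True, g: True, o: False, l: False}
  {q: True, g: False, o: False, l: False}
  {g: True, l: False, q: False, o: False}
  {l: False, g: False, q: False, o: False}
  {l: True, q: True, g: True, o: False}
  {l: True, q: True, g: False, o: False}
  {l: True, g: True, q: False, o: False}
  {l: True, g: False, q: False, o: False}
  {o: True, q: True, g: True, l: False}


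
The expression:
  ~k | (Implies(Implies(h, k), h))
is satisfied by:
  {h: True, k: False}
  {k: False, h: False}
  {k: True, h: True}


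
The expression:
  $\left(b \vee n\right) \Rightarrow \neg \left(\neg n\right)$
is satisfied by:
  {n: True, b: False}
  {b: False, n: False}
  {b: True, n: True}


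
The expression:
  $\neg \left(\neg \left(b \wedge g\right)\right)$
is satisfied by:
  {b: True, g: True}


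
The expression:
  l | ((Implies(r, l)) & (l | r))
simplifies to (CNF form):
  l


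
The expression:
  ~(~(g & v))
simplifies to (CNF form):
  g & v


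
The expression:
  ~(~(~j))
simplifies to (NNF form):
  ~j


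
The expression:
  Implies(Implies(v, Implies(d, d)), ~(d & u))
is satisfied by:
  {u: False, d: False}
  {d: True, u: False}
  {u: True, d: False}


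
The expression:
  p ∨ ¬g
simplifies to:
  p ∨ ¬g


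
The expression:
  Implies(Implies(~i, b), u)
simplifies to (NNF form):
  u | (~b & ~i)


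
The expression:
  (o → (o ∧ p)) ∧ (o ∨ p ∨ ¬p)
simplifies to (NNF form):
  p ∨ ¬o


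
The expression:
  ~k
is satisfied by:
  {k: False}


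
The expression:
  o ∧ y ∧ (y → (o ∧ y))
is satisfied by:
  {o: True, y: True}


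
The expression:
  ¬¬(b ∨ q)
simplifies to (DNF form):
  b ∨ q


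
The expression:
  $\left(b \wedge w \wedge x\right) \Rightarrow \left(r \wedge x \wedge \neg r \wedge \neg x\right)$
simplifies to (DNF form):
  $\neg b \vee \neg w \vee \neg x$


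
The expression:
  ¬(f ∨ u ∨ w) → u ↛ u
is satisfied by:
  {u: True, w: True, f: True}
  {u: True, w: True, f: False}
  {u: True, f: True, w: False}
  {u: True, f: False, w: False}
  {w: True, f: True, u: False}
  {w: True, f: False, u: False}
  {f: True, w: False, u: False}


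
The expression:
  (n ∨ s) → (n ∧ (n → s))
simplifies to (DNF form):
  (n ∧ s) ∨ (¬n ∧ ¬s)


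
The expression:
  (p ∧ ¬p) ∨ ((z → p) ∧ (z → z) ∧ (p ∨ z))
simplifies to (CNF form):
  p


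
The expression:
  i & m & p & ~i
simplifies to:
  False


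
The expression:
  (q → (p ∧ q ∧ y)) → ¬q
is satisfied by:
  {p: False, q: False, y: False}
  {y: True, p: False, q: False}
  {q: True, p: False, y: False}
  {y: True, q: True, p: False}
  {p: True, y: False, q: False}
  {y: True, p: True, q: False}
  {q: True, p: True, y: False}


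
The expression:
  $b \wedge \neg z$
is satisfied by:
  {b: True, z: False}


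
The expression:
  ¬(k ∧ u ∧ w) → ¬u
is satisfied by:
  {w: True, k: True, u: False}
  {w: True, k: False, u: False}
  {k: True, w: False, u: False}
  {w: False, k: False, u: False}
  {w: True, u: True, k: True}


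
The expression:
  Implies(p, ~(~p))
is always true.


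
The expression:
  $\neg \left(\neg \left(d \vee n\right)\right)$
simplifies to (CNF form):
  $d \vee n$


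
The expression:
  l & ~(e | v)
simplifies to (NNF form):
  l & ~e & ~v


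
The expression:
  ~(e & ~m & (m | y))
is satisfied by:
  {m: True, e: False, y: False}
  {e: False, y: False, m: False}
  {y: True, m: True, e: False}
  {y: True, e: False, m: False}
  {m: True, e: True, y: False}
  {e: True, m: False, y: False}
  {y: True, e: True, m: True}


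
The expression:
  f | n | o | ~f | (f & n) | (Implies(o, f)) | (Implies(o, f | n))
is always true.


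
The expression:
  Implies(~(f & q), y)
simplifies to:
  y | (f & q)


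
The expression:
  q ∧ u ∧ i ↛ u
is never true.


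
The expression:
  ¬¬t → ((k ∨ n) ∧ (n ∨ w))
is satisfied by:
  {n: True, k: True, w: True, t: False}
  {n: True, k: True, w: False, t: False}
  {n: True, w: True, t: False, k: False}
  {n: True, w: False, t: False, k: False}
  {k: True, w: True, t: False, n: False}
  {k: True, w: False, t: False, n: False}
  {w: True, k: False, t: False, n: False}
  {w: False, k: False, t: False, n: False}
  {n: True, k: True, t: True, w: True}
  {n: True, k: True, t: True, w: False}
  {n: True, t: True, w: True, k: False}
  {n: True, t: True, w: False, k: False}
  {k: True, t: True, w: True, n: False}
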